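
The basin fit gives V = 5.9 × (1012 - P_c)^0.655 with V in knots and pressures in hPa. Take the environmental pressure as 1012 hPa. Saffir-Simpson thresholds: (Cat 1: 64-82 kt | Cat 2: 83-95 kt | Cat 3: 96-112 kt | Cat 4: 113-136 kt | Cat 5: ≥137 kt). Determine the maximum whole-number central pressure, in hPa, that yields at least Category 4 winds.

Category 4 begins at V = 113 kt.
Required ΔP = (113/5.9)^(1/0.655) = 19.153^1.527 ≈ 90.70 hPa.
P_c ≤ 1012 − 90.70 = 921.30, so the highest integer P_c is 921 hPa.

921 hPa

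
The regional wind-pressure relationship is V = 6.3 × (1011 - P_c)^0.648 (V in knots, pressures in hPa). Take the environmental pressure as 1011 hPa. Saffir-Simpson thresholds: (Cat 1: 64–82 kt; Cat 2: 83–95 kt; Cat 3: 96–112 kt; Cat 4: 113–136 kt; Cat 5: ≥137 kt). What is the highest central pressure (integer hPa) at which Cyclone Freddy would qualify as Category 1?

975 hPa

Category 1 begins at V = 64 kt.
Required ΔP = (64/6.3)^(1/0.648) = 10.159^1.543 ≈ 35.79 hPa.
P_c ≤ 1011 − 35.79 = 975.21, so the highest integer P_c is 975 hPa.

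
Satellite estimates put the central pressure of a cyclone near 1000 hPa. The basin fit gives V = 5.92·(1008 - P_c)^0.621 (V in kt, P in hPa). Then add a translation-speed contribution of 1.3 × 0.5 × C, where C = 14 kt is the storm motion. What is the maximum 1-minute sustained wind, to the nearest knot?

ΔP = 1008 − 1000 = 8 hPa.
8^0.621 ≈ 3.638.
V ≈ 5.92 × 3.638 ≈ 21.5 kt.
Translation term: 1.3 × 0.5 × 14 = 9.1 kt.
Corrected V ≈ 30.6 kt → 31 kt.

31 kt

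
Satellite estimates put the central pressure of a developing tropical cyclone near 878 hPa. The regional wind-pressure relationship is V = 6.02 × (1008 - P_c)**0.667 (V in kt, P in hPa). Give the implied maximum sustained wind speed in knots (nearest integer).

155 kt

ΔP = 1008 − 878 = 130 hPa.
130^0.667 ≈ 25.704.
V ≈ 6.02 × 25.704 ≈ 154.7 kt.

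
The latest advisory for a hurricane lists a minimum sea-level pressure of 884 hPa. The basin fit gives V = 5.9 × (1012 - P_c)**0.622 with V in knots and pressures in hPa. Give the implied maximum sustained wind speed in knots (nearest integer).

ΔP = 1012 − 884 = 128 hPa.
128^0.622 ≈ 20.450.
V ≈ 5.9 × 20.450 ≈ 120.7 kt.

121 kt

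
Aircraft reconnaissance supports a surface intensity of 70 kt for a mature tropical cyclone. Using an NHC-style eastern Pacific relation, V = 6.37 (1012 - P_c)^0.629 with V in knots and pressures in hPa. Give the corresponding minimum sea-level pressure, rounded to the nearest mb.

ΔP = (V / 6.37)^(1/0.629) = (70/6.37)^1.590.
70/6.37 = 10.989; 10.989^1.590 ≈ 45.18 mb.
P_c = 1012 − 45.18 = 966.82 ≈ 967 mb.

967 mb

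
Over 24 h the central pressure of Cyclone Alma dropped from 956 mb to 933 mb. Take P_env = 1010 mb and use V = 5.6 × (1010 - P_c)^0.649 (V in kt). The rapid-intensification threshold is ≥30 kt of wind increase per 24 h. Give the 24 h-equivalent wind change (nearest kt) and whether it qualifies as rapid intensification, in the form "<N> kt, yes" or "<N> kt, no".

V₁: ΔP = 54, V ≈ 5.6 × 54^0.649 ≈ 74.56 kt.
V₂: ΔP = 77, V ≈ 5.6 × 77^0.649 ≈ 93.87 kt.
ΔV over 24 h = 19.31 kt → 24 h equivalent = 19.31 × 24/24 ≈ 19.31 kt.
19 kt < 30 kt ⇒ not rapid intensification.

19 kt, no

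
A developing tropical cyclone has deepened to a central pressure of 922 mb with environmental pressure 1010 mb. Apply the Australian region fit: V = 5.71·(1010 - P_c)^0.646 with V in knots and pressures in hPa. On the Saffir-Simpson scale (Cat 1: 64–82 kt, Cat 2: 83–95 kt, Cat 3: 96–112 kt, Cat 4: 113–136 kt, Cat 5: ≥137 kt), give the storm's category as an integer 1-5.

ΔP = 1010 − 922 = 88 mb.
V ≈ 5.71 × 88^0.646 = 5.71 × 18.04 ≈ 103 kt.
103 kt falls in the Category 3 band.

3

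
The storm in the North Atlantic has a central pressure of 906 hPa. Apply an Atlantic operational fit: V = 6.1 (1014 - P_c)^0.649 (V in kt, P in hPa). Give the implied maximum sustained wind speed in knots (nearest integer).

127 kt

ΔP = 1014 − 906 = 108 hPa.
108^0.649 ≈ 20.878.
V ≈ 6.1 × 20.878 ≈ 127.4 kt.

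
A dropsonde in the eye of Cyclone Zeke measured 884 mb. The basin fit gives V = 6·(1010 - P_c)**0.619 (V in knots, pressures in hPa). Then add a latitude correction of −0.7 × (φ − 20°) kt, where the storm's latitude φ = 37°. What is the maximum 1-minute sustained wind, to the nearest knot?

ΔP = 1010 − 884 = 126 mb.
126^0.619 ≈ 19.959.
V ≈ 6 × 19.959 ≈ 119.8 kt.
Latitude correction: −0.7 × (37 − 20) = -11.9 kt.
Corrected V ≈ 107.9 kt → 108 kt.

108 kt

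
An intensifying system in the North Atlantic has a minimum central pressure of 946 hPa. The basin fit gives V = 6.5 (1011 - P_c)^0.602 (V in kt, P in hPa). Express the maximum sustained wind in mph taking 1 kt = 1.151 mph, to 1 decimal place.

ΔP = 1011 − 946 = 65 hPa.
V ≈ 6.5 × 65^0.602 = 6.5 × 12.342 ≈ 80.221 kt.
80.221 × 1.151 ≈ 92.33 mph → 92.3 mph.

92.3 mph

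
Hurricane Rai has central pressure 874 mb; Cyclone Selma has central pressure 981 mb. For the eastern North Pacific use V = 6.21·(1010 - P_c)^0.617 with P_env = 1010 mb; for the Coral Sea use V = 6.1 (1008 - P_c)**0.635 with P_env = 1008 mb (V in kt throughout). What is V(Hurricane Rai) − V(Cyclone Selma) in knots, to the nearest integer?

79 kt

Hurricane Rai: ΔP = 136; V ≈ 6.21 × 136^0.617 ≈ 128.67 kt.
Cyclone Selma: ΔP = 27; V ≈ 6.1 × 27^0.635 ≈ 49.46 kt.
Difference ≈ 128.67 − 49.46 = 79.21 → 79 kt.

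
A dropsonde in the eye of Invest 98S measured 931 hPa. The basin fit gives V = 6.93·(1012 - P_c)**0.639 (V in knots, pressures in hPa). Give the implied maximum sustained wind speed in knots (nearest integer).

ΔP = 1012 − 931 = 81 hPa.
81^0.639 ≈ 16.578.
V ≈ 6.93 × 16.578 ≈ 114.9 kt.

115 kt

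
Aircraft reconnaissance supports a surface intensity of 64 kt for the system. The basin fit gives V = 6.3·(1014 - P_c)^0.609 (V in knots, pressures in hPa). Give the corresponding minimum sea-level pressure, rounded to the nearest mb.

ΔP = (V / 6.3)^(1/0.609) = (64/6.3)^1.642.
64/6.3 = 10.159; 10.159^1.642 ≈ 45.01 mb.
P_c = 1014 − 45.01 = 968.99 ≈ 969 mb.

969 mb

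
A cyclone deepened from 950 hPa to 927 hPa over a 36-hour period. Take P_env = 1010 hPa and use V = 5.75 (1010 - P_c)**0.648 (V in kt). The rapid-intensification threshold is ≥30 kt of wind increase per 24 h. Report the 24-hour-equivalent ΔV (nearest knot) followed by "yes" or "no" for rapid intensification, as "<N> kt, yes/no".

13 kt, no

V₁: ΔP = 60, V ≈ 5.75 × 60^0.648 ≈ 81.64 kt.
V₂: ΔP = 83, V ≈ 5.75 × 83^0.648 ≈ 100.75 kt.
ΔV over 36 h = 19.11 kt → 24 h equivalent = 19.11 × 24/36 ≈ 12.74 kt.
13 kt < 30 kt ⇒ not rapid intensification.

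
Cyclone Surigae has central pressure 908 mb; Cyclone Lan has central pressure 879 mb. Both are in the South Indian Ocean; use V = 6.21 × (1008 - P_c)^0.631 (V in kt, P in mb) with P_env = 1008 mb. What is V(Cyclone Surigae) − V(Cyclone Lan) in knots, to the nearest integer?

Cyclone Surigae: ΔP = 100; V ≈ 6.21 × 100^0.631 ≈ 113.53 kt.
Cyclone Lan: ΔP = 129; V ≈ 6.21 × 129^0.631 ≈ 133.31 kt.
Difference ≈ 113.53 − 133.31 = -19.78 → -20 kt.

-20 kt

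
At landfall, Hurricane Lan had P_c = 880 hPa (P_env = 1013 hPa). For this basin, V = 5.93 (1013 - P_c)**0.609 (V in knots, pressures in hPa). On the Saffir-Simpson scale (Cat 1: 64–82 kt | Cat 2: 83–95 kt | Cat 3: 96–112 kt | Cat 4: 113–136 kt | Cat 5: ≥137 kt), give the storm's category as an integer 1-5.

4

ΔP = 1013 − 880 = 133 hPa.
V ≈ 5.93 × 133^0.609 = 5.93 × 19.65 ≈ 117 kt.
117 kt falls in the Category 4 band.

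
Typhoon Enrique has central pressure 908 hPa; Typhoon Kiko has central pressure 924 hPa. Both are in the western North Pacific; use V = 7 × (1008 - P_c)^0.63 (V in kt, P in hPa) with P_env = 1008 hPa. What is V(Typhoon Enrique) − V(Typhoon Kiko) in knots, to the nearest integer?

Typhoon Enrique: ΔP = 100; V ≈ 7 × 100^0.63 ≈ 127.38 kt.
Typhoon Kiko: ΔP = 84; V ≈ 7 × 84^0.63 ≈ 114.13 kt.
Difference ≈ 127.38 − 114.13 = 13.25 → 13 kt.

13 kt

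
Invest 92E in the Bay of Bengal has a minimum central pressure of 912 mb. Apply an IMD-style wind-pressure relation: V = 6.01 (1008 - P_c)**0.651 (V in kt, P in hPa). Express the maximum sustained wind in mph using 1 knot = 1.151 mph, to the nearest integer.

ΔP = 1008 − 912 = 96 mb.
V ≈ 6.01 × 96^0.651 = 6.01 × 19.519 ≈ 117.309 kt.
117.309 × 1.151 ≈ 135.02 mph → 135 mph.

135 mph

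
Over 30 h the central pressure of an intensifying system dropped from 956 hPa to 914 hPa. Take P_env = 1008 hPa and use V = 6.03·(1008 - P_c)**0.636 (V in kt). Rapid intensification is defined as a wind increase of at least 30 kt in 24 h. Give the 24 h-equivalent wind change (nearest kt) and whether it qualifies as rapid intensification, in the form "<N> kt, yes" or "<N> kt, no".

27 kt, no

V₁: ΔP = 52, V ≈ 6.03 × 52^0.636 ≈ 74.42 kt.
V₂: ΔP = 94, V ≈ 6.03 × 94^0.636 ≈ 108.45 kt.
ΔV over 30 h = 34.03 kt → 24 h equivalent = 34.03 × 24/30 ≈ 27.22 kt.
27 kt < 30 kt ⇒ not rapid intensification.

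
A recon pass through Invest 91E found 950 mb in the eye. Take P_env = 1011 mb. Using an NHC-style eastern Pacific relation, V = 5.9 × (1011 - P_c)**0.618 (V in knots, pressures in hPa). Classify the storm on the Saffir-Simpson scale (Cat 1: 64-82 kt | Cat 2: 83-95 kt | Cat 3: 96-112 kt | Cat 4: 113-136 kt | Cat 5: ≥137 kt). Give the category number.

1

ΔP = 1011 − 950 = 61 mb.
V ≈ 5.9 × 61^0.618 = 5.9 × 12.69 ≈ 75 kt.
75 kt falls in the Category 1 band.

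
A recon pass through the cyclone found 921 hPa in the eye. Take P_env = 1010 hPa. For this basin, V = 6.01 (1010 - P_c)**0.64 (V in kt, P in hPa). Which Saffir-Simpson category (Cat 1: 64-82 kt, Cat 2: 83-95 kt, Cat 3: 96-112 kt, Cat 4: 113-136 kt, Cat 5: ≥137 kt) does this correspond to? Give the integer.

ΔP = 1010 − 921 = 89 hPa.
V ≈ 6.01 × 89^0.64 = 6.01 × 17.69 ≈ 106 kt.
106 kt falls in the Category 3 band.

3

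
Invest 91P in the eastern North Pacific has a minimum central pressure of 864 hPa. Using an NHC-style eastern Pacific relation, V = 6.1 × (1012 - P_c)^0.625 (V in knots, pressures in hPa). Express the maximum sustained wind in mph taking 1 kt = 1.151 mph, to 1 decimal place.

159.5 mph

ΔP = 1012 − 864 = 148 hPa.
V ≈ 6.1 × 148^0.625 = 6.1 × 22.720 ≈ 138.594 kt.
138.594 × 1.151 ≈ 159.52 mph → 159.5 mph.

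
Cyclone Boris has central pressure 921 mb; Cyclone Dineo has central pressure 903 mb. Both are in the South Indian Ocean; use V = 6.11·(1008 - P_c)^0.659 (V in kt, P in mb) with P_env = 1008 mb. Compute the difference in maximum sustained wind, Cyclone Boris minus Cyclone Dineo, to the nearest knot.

-15 kt

Cyclone Boris: ΔP = 87; V ≈ 6.11 × 87^0.659 ≈ 115.93 kt.
Cyclone Dineo: ΔP = 105; V ≈ 6.11 × 105^0.659 ≈ 131.22 kt.
Difference ≈ 115.93 − 131.22 = -15.29 → -15 kt.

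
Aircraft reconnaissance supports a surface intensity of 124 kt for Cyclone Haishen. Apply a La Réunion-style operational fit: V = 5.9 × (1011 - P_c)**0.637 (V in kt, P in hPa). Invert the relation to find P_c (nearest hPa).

ΔP = (V / 5.9)^(1/0.637) = (124/5.9)^1.570.
124/5.9 = 21.017; 21.017^1.570 ≈ 119.19 hPa.
P_c = 1011 − 119.19 = 891.81 ≈ 892 hPa.

892 hPa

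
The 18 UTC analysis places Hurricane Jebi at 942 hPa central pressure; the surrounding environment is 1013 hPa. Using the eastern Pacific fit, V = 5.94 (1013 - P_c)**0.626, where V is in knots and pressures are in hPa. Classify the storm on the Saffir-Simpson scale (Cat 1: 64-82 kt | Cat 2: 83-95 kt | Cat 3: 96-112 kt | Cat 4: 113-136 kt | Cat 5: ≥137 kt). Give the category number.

2

ΔP = 1013 − 942 = 71 hPa.
V ≈ 5.94 × 71^0.626 = 5.94 × 14.42 ≈ 86 kt.
86 kt falls in the Category 2 band.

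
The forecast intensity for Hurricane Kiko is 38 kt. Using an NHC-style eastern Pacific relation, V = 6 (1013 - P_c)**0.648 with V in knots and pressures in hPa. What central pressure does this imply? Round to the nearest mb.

ΔP = (V / 6)^(1/0.648) = (38/6)^1.543.
38/6 = 6.333; 6.333^1.543 ≈ 17.26 mb.
P_c = 1013 − 17.26 = 995.74 ≈ 996 mb.

996 mb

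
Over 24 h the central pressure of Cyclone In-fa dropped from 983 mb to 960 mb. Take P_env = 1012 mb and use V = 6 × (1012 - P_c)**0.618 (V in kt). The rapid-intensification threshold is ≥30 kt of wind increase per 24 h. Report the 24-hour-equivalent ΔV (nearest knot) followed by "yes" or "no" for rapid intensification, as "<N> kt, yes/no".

21 kt, no

V₁: ΔP = 29, V ≈ 6 × 29^0.618 ≈ 48.07 kt.
V₂: ΔP = 52, V ≈ 6 × 52^0.618 ≈ 68.97 kt.
ΔV over 24 h = 20.90 kt → 24 h equivalent = 20.90 × 24/24 ≈ 20.90 kt.
21 kt < 30 kt ⇒ not rapid intensification.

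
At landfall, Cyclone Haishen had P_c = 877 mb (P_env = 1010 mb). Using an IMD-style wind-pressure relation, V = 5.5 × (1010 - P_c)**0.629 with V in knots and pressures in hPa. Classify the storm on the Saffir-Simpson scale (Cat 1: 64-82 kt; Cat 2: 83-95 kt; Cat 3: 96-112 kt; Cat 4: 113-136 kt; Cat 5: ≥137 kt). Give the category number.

4

ΔP = 1010 − 877 = 133 mb.
V ≈ 5.5 × 133^0.629 = 5.5 × 21.67 ≈ 119 kt.
119 kt falls in the Category 4 band.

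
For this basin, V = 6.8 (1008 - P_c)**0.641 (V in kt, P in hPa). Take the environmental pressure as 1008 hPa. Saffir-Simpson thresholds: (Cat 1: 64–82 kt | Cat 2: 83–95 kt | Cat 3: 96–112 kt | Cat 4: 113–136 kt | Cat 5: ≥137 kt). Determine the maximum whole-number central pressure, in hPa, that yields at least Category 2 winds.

Category 2 begins at V = 83 kt.
Required ΔP = (83/6.8)^(1/0.641) = 12.206^1.560 ≈ 49.56 hPa.
P_c ≤ 1008 − 49.56 = 958.44, so the highest integer P_c is 958 hPa.

958 hPa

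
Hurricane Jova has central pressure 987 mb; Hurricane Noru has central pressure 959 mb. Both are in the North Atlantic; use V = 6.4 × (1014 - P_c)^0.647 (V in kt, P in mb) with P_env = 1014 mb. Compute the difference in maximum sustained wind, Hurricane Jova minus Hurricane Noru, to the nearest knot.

Hurricane Jova: ΔP = 27; V ≈ 6.4 × 27^0.647 ≈ 53.98 kt.
Hurricane Noru: ΔP = 55; V ≈ 6.4 × 55^0.647 ≈ 85.55 kt.
Difference ≈ 53.98 − 85.55 = -31.57 → -32 kt.

-32 kt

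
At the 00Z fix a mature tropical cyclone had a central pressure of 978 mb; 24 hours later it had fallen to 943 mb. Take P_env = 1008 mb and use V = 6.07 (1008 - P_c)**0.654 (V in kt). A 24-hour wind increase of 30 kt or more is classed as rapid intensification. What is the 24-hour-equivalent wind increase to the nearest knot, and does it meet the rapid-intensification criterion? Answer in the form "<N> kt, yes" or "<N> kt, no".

37 kt, yes

V₁: ΔP = 30, V ≈ 6.07 × 30^0.654 ≈ 56.13 kt.
V₂: ΔP = 65, V ≈ 6.07 × 65^0.654 ≈ 93.08 kt.
ΔV over 24 h = 36.95 kt → 24 h equivalent = 36.95 × 24/24 ≈ 36.95 kt.
37 kt ≥ 30 kt ⇒ rapid intensification.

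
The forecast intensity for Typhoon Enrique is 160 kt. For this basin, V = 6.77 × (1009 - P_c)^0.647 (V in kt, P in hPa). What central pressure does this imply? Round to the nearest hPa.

876 hPa

ΔP = (V / 6.77)^(1/0.647) = (160/6.77)^1.546.
160/6.77 = 23.634; 23.634^1.546 ≈ 132.72 hPa.
P_c = 1009 − 132.72 = 876.28 ≈ 876 hPa.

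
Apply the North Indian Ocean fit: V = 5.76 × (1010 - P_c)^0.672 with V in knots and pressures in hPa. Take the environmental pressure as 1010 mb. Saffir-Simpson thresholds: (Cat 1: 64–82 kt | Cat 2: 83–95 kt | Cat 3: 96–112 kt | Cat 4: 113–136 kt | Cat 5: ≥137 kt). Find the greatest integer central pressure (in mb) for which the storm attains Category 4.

Category 4 begins at V = 113 kt.
Required ΔP = (113/5.76)^(1/0.672) = 19.618^1.488 ≈ 83.87 mb.
P_c ≤ 1010 − 83.87 = 926.13, so the highest integer P_c is 926 mb.

926 mb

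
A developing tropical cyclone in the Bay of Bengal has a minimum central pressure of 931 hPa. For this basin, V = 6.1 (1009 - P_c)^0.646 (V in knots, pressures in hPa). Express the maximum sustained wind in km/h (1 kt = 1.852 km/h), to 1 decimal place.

ΔP = 1009 − 931 = 78 hPa.
V ≈ 6.1 × 78^0.646 = 6.1 × 16.684 ≈ 101.771 kt.
101.771 × 1.852 ≈ 188.48 km/h → 188.5 km/h.

188.5 km/h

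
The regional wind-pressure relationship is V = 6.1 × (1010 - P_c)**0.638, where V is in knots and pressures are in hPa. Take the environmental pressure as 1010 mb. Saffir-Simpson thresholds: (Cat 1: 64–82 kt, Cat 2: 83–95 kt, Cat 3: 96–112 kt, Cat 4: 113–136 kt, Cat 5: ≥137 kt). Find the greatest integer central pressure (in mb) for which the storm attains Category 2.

950 mb

Category 2 begins at V = 83 kt.
Required ΔP = (83/6.1)^(1/0.638) = 13.607^1.567 ≈ 59.85 mb.
P_c ≤ 1010 − 59.85 = 950.15, so the highest integer P_c is 950 mb.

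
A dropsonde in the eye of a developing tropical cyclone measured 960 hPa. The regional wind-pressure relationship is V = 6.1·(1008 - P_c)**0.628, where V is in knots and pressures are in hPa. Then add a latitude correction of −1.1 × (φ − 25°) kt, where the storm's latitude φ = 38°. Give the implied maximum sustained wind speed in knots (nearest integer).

ΔP = 1008 − 960 = 48 hPa.
48^0.628 ≈ 11.372.
V ≈ 6.1 × 11.372 ≈ 69.4 kt.
Latitude correction: −1.1 × (38 − 25) = -14.3 kt.
Corrected V ≈ 55.1 kt → 55 kt.

55 kt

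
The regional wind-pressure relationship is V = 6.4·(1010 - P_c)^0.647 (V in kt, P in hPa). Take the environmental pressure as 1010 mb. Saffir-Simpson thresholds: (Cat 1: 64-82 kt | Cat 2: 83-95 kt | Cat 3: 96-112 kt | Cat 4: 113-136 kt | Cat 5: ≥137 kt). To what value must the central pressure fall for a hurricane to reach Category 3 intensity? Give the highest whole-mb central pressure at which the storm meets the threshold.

Category 3 begins at V = 96 kt.
Required ΔP = (96/6.4)^(1/0.647) = 15.000^1.546 ≈ 65.73 mb.
P_c ≤ 1010 − 65.73 = 944.27, so the highest integer P_c is 944 mb.

944 mb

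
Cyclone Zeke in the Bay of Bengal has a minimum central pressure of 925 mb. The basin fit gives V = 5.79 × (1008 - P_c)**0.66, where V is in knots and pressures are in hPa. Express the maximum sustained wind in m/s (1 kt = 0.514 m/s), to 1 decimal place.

ΔP = 1008 − 925 = 83 mb.
V ≈ 5.79 × 83^0.66 = 5.79 × 18.475 ≈ 106.972 kt.
106.972 × 0.514 ≈ 54.98 m/s → 55.0 m/s.

55.0 m/s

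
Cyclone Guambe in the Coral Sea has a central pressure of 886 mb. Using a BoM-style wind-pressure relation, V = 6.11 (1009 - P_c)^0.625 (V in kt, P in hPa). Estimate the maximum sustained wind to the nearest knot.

ΔP = 1009 − 886 = 123 mb.
123^0.625 ≈ 20.239.
V ≈ 6.11 × 20.239 ≈ 123.7 kt.

124 kt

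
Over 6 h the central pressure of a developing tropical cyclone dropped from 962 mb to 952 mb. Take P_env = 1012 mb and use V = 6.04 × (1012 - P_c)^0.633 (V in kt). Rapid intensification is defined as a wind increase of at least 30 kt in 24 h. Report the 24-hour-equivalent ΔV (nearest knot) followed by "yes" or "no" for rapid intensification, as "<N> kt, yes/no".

V₁: ΔP = 50, V ≈ 6.04 × 50^0.633 ≈ 71.86 kt.
V₂: ΔP = 60, V ≈ 6.04 × 60^0.633 ≈ 80.65 kt.
ΔV over 6 h = 8.79 kt → 24 h equivalent = 8.79 × 24/6 ≈ 35.16 kt.
35 kt ≥ 30 kt ⇒ rapid intensification.

35 kt, yes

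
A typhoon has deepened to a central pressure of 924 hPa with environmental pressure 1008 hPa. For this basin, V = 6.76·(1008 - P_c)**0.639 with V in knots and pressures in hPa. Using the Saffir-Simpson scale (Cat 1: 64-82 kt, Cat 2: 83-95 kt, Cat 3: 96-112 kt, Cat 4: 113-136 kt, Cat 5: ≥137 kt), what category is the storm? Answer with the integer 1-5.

ΔP = 1008 − 924 = 84 hPa.
V ≈ 6.76 × 84^0.639 = 6.76 × 16.97 ≈ 115 kt.
115 kt falls in the Category 4 band.

4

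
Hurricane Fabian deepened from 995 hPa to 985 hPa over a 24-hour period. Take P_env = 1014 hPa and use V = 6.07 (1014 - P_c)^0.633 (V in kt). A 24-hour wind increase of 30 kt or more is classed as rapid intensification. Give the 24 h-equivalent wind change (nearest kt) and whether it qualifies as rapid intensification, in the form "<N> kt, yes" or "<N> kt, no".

12 kt, no

V₁: ΔP = 19, V ≈ 6.07 × 19^0.633 ≈ 39.14 kt.
V₂: ΔP = 29, V ≈ 6.07 × 29^0.633 ≈ 51.15 kt.
ΔV over 24 h = 12.01 kt → 24 h equivalent = 12.01 × 24/24 ≈ 12.01 kt.
12 kt < 30 kt ⇒ not rapid intensification.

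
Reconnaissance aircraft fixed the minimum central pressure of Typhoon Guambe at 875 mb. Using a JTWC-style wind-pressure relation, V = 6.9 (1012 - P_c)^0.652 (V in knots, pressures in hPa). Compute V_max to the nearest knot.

ΔP = 1012 − 875 = 137 mb.
137^0.652 ≈ 24.725.
V ≈ 6.9 × 24.725 ≈ 170.6 kt.

171 kt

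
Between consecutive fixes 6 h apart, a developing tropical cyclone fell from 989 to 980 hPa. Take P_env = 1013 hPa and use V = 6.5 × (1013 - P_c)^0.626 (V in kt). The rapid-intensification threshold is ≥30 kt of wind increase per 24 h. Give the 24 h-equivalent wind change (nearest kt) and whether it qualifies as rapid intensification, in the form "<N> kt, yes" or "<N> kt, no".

V₁: ΔP = 24, V ≈ 6.5 × 24^0.626 ≈ 47.53 kt.
V₂: ΔP = 33, V ≈ 6.5 × 33^0.626 ≈ 58.01 kt.
ΔV over 6 h = 10.48 kt → 24 h equivalent = 10.48 × 24/6 ≈ 41.92 kt.
42 kt ≥ 30 kt ⇒ rapid intensification.

42 kt, yes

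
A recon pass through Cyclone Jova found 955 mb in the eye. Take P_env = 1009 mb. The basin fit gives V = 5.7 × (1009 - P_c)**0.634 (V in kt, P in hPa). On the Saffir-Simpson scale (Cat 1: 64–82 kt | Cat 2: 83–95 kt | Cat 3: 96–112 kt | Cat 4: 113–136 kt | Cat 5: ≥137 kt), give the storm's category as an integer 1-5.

ΔP = 1009 − 955 = 54 mb.
V ≈ 5.7 × 54^0.634 = 5.7 × 12.54 ≈ 71 kt.
71 kt falls in the Category 1 band.

1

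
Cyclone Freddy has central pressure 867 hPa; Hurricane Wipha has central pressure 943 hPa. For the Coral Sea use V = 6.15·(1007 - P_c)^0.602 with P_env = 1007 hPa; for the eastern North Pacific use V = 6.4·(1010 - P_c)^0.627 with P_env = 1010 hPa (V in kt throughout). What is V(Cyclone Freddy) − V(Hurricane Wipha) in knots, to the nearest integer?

Cyclone Freddy: ΔP = 140; V ≈ 6.15 × 140^0.602 ≈ 120.46 kt.
Hurricane Wipha: ΔP = 67; V ≈ 6.4 × 67^0.627 ≈ 89.36 kt.
Difference ≈ 120.46 − 89.36 = 31.10 → 31 kt.

31 kt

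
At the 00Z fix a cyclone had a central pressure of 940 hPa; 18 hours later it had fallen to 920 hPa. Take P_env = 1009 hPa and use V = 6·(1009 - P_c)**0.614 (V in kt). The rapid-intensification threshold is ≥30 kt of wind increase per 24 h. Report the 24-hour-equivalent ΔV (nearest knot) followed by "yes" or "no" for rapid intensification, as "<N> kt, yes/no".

18 kt, no

V₁: ΔP = 69, V ≈ 6 × 69^0.614 ≈ 80.76 kt.
V₂: ΔP = 89, V ≈ 6 × 89^0.614 ≈ 94.42 kt.
ΔV over 18 h = 13.66 kt → 24 h equivalent = 13.66 × 24/18 ≈ 18.21 kt.
18 kt < 30 kt ⇒ not rapid intensification.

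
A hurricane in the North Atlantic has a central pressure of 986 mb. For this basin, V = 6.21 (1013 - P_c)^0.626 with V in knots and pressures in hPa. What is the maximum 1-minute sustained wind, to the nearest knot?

ΔP = 1013 − 986 = 27 mb.
27^0.626 ≈ 7.871.
V ≈ 6.21 × 7.871 ≈ 48.9 kt.

49 kt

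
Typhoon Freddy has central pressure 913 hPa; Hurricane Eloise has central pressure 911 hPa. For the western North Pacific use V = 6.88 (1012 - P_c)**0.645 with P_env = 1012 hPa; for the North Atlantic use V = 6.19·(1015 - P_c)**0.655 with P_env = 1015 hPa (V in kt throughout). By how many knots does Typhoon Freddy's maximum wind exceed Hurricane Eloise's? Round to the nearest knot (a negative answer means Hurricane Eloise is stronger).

Typhoon Freddy: ΔP = 99; V ≈ 6.88 × 99^0.645 ≈ 133.28 kt.
Hurricane Eloise: ΔP = 104; V ≈ 6.19 × 104^0.655 ≈ 129.67 kt.
Difference ≈ 133.28 − 129.67 = 3.61 → 4 kt.

4 kt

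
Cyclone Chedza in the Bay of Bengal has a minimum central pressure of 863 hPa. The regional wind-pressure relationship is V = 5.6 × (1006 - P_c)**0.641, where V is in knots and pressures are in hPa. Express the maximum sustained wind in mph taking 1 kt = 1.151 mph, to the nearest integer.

ΔP = 1006 − 863 = 143 hPa.
V ≈ 5.6 × 143^0.641 = 5.6 × 24.075 ≈ 134.821 kt.
134.821 × 1.151 ≈ 155.18 mph → 155 mph.

155 mph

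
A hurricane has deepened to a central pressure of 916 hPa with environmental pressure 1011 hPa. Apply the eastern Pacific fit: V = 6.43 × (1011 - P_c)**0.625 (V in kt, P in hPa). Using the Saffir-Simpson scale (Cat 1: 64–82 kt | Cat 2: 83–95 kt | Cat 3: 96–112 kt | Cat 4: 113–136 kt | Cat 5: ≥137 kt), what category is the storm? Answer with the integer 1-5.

3

ΔP = 1011 − 916 = 95 hPa.
V ≈ 6.43 × 95^0.625 = 6.43 × 17.22 ≈ 111 kt.
111 kt falls in the Category 3 band.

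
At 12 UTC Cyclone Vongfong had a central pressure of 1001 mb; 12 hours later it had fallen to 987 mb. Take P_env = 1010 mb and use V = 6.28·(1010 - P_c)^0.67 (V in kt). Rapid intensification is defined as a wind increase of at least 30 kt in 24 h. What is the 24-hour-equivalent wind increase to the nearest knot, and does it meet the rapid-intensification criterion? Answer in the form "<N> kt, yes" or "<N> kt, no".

V₁: ΔP = 9, V ≈ 6.28 × 9^0.67 ≈ 27.37 kt.
V₂: ΔP = 23, V ≈ 6.28 × 23^0.67 ≈ 51.32 kt.
ΔV over 12 h = 23.95 kt → 24 h equivalent = 23.95 × 24/12 ≈ 47.90 kt.
48 kt ≥ 30 kt ⇒ rapid intensification.

48 kt, yes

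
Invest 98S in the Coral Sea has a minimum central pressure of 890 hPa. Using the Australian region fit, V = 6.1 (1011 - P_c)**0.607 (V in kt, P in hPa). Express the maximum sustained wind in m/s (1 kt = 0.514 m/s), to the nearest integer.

ΔP = 1011 − 890 = 121 hPa.
V ≈ 6.1 × 121^0.607 = 6.1 × 18.376 ≈ 112.094 kt.
112.094 × 0.514 ≈ 57.62 m/s → 58 m/s.

58 m/s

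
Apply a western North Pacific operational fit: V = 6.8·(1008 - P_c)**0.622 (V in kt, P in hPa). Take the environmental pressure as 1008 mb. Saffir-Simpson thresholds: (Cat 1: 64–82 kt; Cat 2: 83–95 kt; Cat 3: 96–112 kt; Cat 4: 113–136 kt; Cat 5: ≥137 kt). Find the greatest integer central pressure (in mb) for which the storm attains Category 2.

952 mb

Category 2 begins at V = 83 kt.
Required ΔP = (83/6.8)^(1/0.622) = 12.206^1.608 ≈ 55.83 mb.
P_c ≤ 1008 − 55.83 = 952.17, so the highest integer P_c is 952 mb.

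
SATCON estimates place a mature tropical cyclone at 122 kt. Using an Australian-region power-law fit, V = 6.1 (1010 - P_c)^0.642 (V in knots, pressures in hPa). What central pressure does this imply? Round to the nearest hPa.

ΔP = (V / 6.1)^(1/0.642) = (122/6.1)^1.558.
122/6.1 = 20.000; 20.000^1.558 ≈ 106.30 hPa.
P_c = 1010 − 106.30 = 903.70 ≈ 904 hPa.

904 hPa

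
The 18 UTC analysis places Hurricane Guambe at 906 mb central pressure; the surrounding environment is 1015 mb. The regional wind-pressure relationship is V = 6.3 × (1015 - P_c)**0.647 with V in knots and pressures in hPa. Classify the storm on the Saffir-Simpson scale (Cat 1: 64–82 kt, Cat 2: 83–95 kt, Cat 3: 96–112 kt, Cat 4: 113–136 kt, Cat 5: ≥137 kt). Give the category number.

4

ΔP = 1015 − 906 = 109 mb.
V ≈ 6.3 × 109^0.647 = 6.3 × 20.81 ≈ 131 kt.
131 kt falls in the Category 4 band.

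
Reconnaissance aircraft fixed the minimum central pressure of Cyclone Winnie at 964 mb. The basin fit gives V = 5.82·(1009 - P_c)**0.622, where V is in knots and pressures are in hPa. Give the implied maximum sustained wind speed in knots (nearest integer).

62 kt

ΔP = 1009 − 964 = 45 mb.
45^0.622 ≈ 10.673.
V ≈ 5.82 × 10.673 ≈ 62.1 kt.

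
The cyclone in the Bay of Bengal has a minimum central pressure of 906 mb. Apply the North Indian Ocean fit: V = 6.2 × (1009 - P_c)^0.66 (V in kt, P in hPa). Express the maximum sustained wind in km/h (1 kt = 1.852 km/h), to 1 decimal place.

ΔP = 1009 − 906 = 103 mb.
V ≈ 6.2 × 103^0.66 = 6.2 × 21.305 ≈ 132.088 kt.
132.088 × 1.852 ≈ 244.63 km/h → 244.6 km/h.

244.6 km/h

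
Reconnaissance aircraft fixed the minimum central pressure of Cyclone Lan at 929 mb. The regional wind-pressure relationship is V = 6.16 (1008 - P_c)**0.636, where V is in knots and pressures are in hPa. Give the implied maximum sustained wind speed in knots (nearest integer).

ΔP = 1008 − 929 = 79 mb.
79^0.636 ≈ 16.102.
V ≈ 6.16 × 16.102 ≈ 99.2 kt.

99 kt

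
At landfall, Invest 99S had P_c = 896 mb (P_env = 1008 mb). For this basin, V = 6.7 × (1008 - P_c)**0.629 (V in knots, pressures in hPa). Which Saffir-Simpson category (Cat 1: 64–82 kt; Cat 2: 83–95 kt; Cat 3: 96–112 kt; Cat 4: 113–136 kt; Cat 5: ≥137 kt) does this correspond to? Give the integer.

ΔP = 1008 − 896 = 112 mb.
V ≈ 6.7 × 112^0.629 = 6.7 × 19.45 ≈ 130 kt.
130 kt falls in the Category 4 band.

4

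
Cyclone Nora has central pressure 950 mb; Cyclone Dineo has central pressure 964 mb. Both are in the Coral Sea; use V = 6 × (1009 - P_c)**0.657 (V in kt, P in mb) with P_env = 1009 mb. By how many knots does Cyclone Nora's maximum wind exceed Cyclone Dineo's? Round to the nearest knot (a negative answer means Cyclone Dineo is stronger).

14 kt

Cyclone Nora: ΔP = 59; V ≈ 6 × 59^0.657 ≈ 87.42 kt.
Cyclone Dineo: ΔP = 45; V ≈ 6 × 45^0.657 ≈ 73.17 kt.
Difference ≈ 87.42 − 73.17 = 14.25 → 14 kt.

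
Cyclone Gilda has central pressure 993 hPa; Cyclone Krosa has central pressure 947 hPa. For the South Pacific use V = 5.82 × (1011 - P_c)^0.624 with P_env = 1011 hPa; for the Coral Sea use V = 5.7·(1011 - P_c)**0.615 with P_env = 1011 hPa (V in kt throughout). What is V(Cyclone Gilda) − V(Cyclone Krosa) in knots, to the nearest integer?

Cyclone Gilda: ΔP = 18; V ≈ 5.82 × 18^0.624 ≈ 35.34 kt.
Cyclone Krosa: ΔP = 64; V ≈ 5.7 × 64^0.615 ≈ 73.57 kt.
Difference ≈ 35.34 − 73.57 = -38.23 → -38 kt.

-38 kt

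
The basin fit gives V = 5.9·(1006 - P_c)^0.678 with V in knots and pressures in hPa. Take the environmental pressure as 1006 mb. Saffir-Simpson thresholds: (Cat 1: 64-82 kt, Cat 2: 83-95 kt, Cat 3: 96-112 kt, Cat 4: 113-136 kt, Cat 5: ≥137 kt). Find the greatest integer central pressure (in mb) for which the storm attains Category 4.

Category 4 begins at V = 113 kt.
Required ΔP = (113/5.9)^(1/0.678) = 19.153^1.475 ≈ 77.84 mb.
P_c ≤ 1006 − 77.84 = 928.16, so the highest integer P_c is 928 mb.

928 mb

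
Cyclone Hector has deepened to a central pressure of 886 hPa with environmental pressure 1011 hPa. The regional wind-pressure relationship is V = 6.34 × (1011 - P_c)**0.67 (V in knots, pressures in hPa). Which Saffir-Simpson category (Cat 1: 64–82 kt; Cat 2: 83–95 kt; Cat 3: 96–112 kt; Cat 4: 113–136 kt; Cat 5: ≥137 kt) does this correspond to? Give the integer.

ΔP = 1011 − 886 = 125 hPa.
V ≈ 6.34 × 125^0.67 = 6.34 × 25.41 ≈ 161 kt.
161 kt falls in the Category 5 band.

5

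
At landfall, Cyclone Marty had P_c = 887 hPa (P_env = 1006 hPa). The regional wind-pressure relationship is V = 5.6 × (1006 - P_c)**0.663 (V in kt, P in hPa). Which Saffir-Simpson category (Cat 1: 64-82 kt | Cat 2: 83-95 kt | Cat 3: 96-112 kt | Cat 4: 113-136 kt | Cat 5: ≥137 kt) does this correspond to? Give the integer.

ΔP = 1006 − 887 = 119 hPa.
V ≈ 5.6 × 119^0.663 = 5.6 × 23.77 ≈ 133 kt.
133 kt falls in the Category 4 band.

4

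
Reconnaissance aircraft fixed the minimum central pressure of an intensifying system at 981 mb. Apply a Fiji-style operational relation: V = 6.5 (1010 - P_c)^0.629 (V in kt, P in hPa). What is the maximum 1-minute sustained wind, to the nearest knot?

ΔP = 1010 − 981 = 29 mb.
29^0.629 ≈ 8.315.
V ≈ 6.5 × 8.315 ≈ 54.0 kt.

54 kt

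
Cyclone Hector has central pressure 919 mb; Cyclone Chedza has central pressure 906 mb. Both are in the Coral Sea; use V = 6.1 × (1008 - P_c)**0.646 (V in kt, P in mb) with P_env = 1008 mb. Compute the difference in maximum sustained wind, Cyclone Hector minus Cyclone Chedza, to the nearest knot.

-10 kt

Cyclone Hector: ΔP = 89; V ≈ 6.1 × 89^0.646 ≈ 110.82 kt.
Cyclone Chedza: ΔP = 102; V ≈ 6.1 × 102^0.646 ≈ 121.03 kt.
Difference ≈ 110.82 − 121.03 = -10.21 → -10 kt.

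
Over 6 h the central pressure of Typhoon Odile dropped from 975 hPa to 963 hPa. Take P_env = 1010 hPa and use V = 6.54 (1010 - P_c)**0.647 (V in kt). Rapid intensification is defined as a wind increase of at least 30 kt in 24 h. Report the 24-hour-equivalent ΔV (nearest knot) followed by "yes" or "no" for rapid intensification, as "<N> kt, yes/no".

V₁: ΔP = 35, V ≈ 6.54 × 35^0.647 ≈ 65.25 kt.
V₂: ΔP = 47, V ≈ 6.54 × 47^0.647 ≈ 78.96 kt.
ΔV over 6 h = 13.71 kt → 24 h equivalent = 13.71 × 24/6 ≈ 54.84 kt.
55 kt ≥ 30 kt ⇒ rapid intensification.

55 kt, yes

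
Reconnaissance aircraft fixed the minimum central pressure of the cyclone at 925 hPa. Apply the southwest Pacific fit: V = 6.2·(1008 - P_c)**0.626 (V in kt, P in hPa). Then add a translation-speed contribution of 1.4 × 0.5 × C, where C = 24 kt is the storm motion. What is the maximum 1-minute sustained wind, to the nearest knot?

115 kt

ΔP = 1008 − 925 = 83 hPa.
83^0.626 ≈ 15.898.
V ≈ 6.2 × 15.898 ≈ 98.6 kt.
Translation term: 1.4 × 0.5 × 24 = 16.8 kt.
Corrected V ≈ 115.4 kt → 115 kt.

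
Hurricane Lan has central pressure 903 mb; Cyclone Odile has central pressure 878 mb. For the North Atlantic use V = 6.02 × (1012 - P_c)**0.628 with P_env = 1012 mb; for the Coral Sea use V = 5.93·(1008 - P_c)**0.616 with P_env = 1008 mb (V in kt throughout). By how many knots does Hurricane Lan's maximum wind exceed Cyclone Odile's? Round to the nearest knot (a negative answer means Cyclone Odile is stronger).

Hurricane Lan: ΔP = 109; V ≈ 6.02 × 109^0.628 ≈ 114.58 kt.
Cyclone Odile: ΔP = 130; V ≈ 5.93 × 130^0.616 ≈ 118.92 kt.
Difference ≈ 114.58 − 118.92 = -4.34 → -4 kt.

-4 kt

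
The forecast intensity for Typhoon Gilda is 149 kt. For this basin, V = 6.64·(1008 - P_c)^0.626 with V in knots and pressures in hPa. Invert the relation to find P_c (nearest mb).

ΔP = (V / 6.64)^(1/0.626) = (149/6.64)^1.597.
149/6.64 = 22.440; 22.440^1.597 ≈ 143.94 mb.
P_c = 1008 − 143.94 = 864.06 ≈ 864 mb.

864 mb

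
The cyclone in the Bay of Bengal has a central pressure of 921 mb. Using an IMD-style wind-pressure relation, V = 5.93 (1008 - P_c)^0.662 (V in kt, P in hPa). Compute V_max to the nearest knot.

ΔP = 1008 − 921 = 87 mb.
87^0.662 ≈ 19.229.
V ≈ 5.93 × 19.229 ≈ 114.0 kt.

114 kt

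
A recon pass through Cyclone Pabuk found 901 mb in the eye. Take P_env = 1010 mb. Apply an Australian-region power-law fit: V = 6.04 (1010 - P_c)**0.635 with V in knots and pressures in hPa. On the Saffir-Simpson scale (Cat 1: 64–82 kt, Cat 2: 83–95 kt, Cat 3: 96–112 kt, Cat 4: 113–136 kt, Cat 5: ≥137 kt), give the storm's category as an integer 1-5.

ΔP = 1010 − 901 = 109 mb.
V ≈ 6.04 × 109^0.635 = 6.04 × 19.67 ≈ 119 kt.
119 kt falls in the Category 4 band.

4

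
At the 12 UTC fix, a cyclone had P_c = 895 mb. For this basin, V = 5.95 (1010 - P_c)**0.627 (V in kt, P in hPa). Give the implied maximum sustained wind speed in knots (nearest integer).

117 kt

ΔP = 1010 − 895 = 115 mb.
115^0.627 ≈ 19.591.
V ≈ 5.95 × 19.591 ≈ 116.6 kt.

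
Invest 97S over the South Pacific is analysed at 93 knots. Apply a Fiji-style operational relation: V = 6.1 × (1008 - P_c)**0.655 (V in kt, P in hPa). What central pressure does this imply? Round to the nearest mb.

944 mb

ΔP = (V / 6.1)^(1/0.655) = (93/6.1)^1.527.
93/6.1 = 15.246; 15.246^1.527 ≈ 64.02 mb.
P_c = 1008 − 64.02 = 943.98 ≈ 944 mb.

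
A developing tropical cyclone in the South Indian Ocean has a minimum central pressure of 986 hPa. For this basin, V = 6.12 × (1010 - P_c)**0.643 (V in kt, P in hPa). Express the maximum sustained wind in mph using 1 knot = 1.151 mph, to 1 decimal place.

54.4 mph

ΔP = 1010 − 986 = 24 hPa.
V ≈ 6.12 × 24^0.643 = 6.12 × 7.717 ≈ 47.231 kt.
47.231 × 1.151 ≈ 54.36 mph → 54.4 mph.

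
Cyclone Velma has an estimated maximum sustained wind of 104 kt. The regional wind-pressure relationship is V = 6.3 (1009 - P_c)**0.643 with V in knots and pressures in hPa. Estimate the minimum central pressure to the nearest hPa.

ΔP = (V / 6.3)^(1/0.643) = (104/6.3)^1.555.
104/6.3 = 16.508; 16.508^1.555 ≈ 78.30 hPa.
P_c = 1009 − 78.30 = 930.70 ≈ 931 hPa.

931 hPa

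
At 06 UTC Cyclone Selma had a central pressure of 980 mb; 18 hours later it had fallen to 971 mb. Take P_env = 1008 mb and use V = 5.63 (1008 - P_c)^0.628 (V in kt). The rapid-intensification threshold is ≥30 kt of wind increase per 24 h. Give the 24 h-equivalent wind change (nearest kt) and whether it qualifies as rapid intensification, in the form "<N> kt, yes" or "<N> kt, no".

12 kt, no

V₁: ΔP = 28, V ≈ 5.63 × 28^0.628 ≈ 45.64 kt.
V₂: ΔP = 37, V ≈ 5.63 × 37^0.628 ≈ 54.37 kt.
ΔV over 18 h = 8.73 kt → 24 h equivalent = 8.73 × 24/18 ≈ 11.64 kt.
12 kt < 30 kt ⇒ not rapid intensification.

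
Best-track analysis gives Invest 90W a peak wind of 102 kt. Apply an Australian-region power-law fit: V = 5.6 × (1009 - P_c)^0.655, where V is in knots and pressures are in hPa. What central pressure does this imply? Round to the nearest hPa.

925 hPa

ΔP = (V / 5.6)^(1/0.655) = (102/5.6)^1.527.
102/5.6 = 18.214; 18.214^1.527 ≈ 84.00 hPa.
P_c = 1009 − 84.00 = 925.00 ≈ 925 hPa.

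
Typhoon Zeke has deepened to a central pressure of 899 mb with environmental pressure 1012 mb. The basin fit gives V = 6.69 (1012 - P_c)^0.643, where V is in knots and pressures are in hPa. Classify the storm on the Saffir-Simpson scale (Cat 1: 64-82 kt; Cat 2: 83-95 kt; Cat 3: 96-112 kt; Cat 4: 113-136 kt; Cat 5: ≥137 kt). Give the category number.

ΔP = 1012 − 899 = 113 mb.
V ≈ 6.69 × 113^0.643 = 6.69 × 20.90 ≈ 140 kt.
140 kt falls in the Category 5 band.

5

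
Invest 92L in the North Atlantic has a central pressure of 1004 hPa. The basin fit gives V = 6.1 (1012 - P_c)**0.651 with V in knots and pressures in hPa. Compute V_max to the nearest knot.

ΔP = 1012 − 1004 = 8 hPa.
8^0.651 ≈ 3.872.
V ≈ 6.1 × 3.872 ≈ 23.6 kt.

24 kt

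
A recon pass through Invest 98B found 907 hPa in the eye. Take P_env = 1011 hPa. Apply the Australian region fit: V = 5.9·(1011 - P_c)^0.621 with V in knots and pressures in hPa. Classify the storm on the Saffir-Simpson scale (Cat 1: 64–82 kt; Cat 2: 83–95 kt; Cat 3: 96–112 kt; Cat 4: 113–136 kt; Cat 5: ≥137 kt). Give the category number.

3

ΔP = 1011 − 907 = 104 hPa.
V ≈ 5.9 × 104^0.621 = 5.9 × 17.89 ≈ 106 kt.
106 kt falls in the Category 3 band.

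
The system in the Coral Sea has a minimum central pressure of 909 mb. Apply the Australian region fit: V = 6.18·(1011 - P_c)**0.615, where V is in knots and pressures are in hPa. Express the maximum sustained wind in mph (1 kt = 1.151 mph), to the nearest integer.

122 mph

ΔP = 1011 − 909 = 102 mb.
V ≈ 6.18 × 102^0.615 = 6.18 × 17.191 ≈ 106.237 kt.
106.237 × 1.151 ≈ 122.28 mph → 122 mph.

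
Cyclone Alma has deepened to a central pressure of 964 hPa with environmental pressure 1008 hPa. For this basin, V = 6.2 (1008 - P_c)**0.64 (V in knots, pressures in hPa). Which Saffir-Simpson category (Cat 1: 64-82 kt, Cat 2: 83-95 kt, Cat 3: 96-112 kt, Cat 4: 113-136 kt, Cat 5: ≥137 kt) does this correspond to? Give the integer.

ΔP = 1008 − 964 = 44 hPa.
V ≈ 6.2 × 44^0.64 = 6.2 × 11.27 ≈ 70 kt.
70 kt falls in the Category 1 band.

1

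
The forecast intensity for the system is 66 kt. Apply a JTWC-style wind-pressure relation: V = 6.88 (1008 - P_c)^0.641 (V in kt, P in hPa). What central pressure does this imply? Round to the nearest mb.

974 mb

ΔP = (V / 6.88)^(1/0.641) = (66/6.88)^1.560.
66/6.88 = 9.593; 9.593^1.560 ≈ 34.03 mb.
P_c = 1008 − 34.03 = 973.97 ≈ 974 mb.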